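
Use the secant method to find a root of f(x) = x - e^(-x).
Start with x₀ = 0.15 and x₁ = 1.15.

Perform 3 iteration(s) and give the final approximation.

f(x) = x - e^(-x)
x₀ = 0.15, x₁ = 1.15

Secant formula: x_{n+1} = x_n - f(x_n)(x_n - x_{n-1})/(f(x_n) - f(x_{n-1}))

Iteration 1:
  f(0.150000) = -0.710708
  f(1.150000) = 0.833363
  x_2 = 1.150000 - 0.833363×(1.150000 - 0.150000)/(0.833363 - (-0.710708))
       = 0.610282
Iteration 2:
  f(1.150000) = 0.833363
  f(0.610282) = 0.067084
  x_3 = 0.610282 - 0.067084×(0.610282 - 1.150000)/(0.067084 - 0.833363)
       = 0.563032
Iteration 3:
  f(0.610282) = 0.067084
  f(0.563032) = -0.006448
  x_4 = 0.563032 - (-0.006448)×(0.563032 - 0.610282)/(-0.006448 - 0.067084)
       = 0.567175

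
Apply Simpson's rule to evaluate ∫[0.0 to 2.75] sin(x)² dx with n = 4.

f(x) = sin(x)²
a = 0.0, b = 2.75, n = 4
h = (b - a)/n = 0.687500

Simpson's rule: (h/3)[f(x₀) + 4f(x₁) + 2f(x₂) + ... + f(xₙ)]

x_0 = 0.0000, f(x_0) = 0.000000, coefficient = 1
x_1 = 0.6875, f(x_1) = 0.402726, coefficient = 4
x_2 = 1.3750, f(x_2) = 0.962151, coefficient = 2
x_3 = 2.0625, f(x_3) = 0.777095, coefficient = 4
x_4 = 2.7500, f(x_4) = 0.145665, coefficient = 1

I ≈ (0.687500/3) × 6.789251 = 1.555870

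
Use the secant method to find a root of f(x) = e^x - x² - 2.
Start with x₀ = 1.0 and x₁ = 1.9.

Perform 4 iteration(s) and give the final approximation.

f(x) = e^x - x² - 2
x₀ = 1.0, x₁ = 1.9

Secant formula: x_{n+1} = x_n - f(x_n)(x_n - x_{n-1})/(f(x_n) - f(x_{n-1}))

Iteration 1:
  f(1.000000) = -0.281718
  f(1.900000) = 1.075894
  x_2 = 1.900000 - 1.075894×(1.900000 - 1.000000)/(1.075894 - (-0.281718))
       = 1.186759
Iteration 2:
  f(1.900000) = 1.075894
  f(1.186759) = -0.131952
  x_3 = 1.186759 - (-0.131952)×(1.186759 - 1.900000)/(-0.131952 - 1.075894)
       = 1.264677
Iteration 3:
  f(1.186759) = -0.131952
  f(1.264677) = -0.057459
  x_4 = 1.264677 - (-0.057459)×(1.264677 - 1.186759)/(-0.057459 - (-0.131952))
       = 1.324779
Iteration 4:
  f(1.264677) = -0.057459
  f(1.324779) = 0.006314
  x_5 = 1.324779 - 0.006314×(1.324779 - 1.264677)/(0.006314 - (-0.057459))
       = 1.318828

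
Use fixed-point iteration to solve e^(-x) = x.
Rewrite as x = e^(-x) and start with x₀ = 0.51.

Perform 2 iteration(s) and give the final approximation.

Equation: e^(-x) = x
Fixed-point form: x = e^(-x)
x₀ = 0.51

x_1 = g(0.510000) = 0.600496
x_2 = g(0.600496) = 0.548540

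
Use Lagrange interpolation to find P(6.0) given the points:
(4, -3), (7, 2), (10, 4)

Lagrange interpolation formula:
P(x) = Σ yᵢ × Lᵢ(x)
where Lᵢ(x) = Π_{j≠i} (x - xⱼ)/(xᵢ - xⱼ)

L_0(6.0) = (6.0 - 7)/(4 - 7) × (6.0 - 10)/(4 - 10) = 0.222222
L_1(6.0) = (6.0 - 4)/(7 - 4) × (6.0 - 10)/(7 - 10) = 0.888889
L_2(6.0) = (6.0 - 4)/(10 - 4) × (6.0 - 7)/(10 - 7) = -0.111111

P(6.0) = (-3)×L_0(6.0) + 2×L_1(6.0) + 4×L_2(6.0)
P(6.0) = 0.666667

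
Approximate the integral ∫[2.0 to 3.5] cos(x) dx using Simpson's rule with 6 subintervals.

f(x) = cos(x)
a = 2.0, b = 3.5, n = 6
h = (b - a)/n = 0.250000

Simpson's rule: (h/3)[f(x₀) + 4f(x₁) + 2f(x₂) + ... + f(xₙ)]

x_0 = 2.0000, f(x_0) = -0.416147, coefficient = 1
x_1 = 2.2500, f(x_1) = -0.628174, coefficient = 4
x_2 = 2.5000, f(x_2) = -0.801144, coefficient = 2
x_3 = 2.7500, f(x_3) = -0.924302, coefficient = 4
x_4 = 3.0000, f(x_4) = -0.989992, coefficient = 2
x_5 = 3.2500, f(x_5) = -0.994130, coefficient = 4
x_6 = 3.5000, f(x_6) = -0.936457, coefficient = 1

I ≈ (0.250000/3) × -15.121298 = -1.260108
Exact value: -1.260081
Error: 0.000028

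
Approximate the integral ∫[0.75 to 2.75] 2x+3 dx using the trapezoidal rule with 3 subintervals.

f(x) = 2x+3
a = 0.75, b = 2.75, n = 3
h = (b - a)/n = 0.666667

Trapezoidal rule: (h/2)[f(x₀) + 2f(x₁) + 2f(x₂) + ... + f(xₙ)]

x_0 = 0.7500, f(x_0) = 4.500000, coefficient = 1
x_1 = 1.4167, f(x_1) = 5.833333, coefficient = 2
x_2 = 2.0833, f(x_2) = 7.166667, coefficient = 2
x_3 = 2.7500, f(x_3) = 8.500000, coefficient = 1

I ≈ (0.666667/2) × 39.000000 = 13.000000
Exact value: 13.000000
Error: 0.000000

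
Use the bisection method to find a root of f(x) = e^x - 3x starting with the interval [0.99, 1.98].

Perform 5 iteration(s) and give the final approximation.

f(x) = e^x - 3x
Initial interval: [0.99, 1.98]

Iteration 1:
  c_1 = (0.990000 + 1.980000)/2 = 1.485000
  f(c_1) = f(1.485000) = -0.040035
  f(a) × f(c) ≥ 0, new interval: [1.485000, 1.980000]
Iteration 2:
  c_2 = (1.485000 + 1.980000)/2 = 1.732500
  f(c_2) = f(1.732500) = 0.457273
  f(a) × f(c) < 0, new interval: [1.485000, 1.732500]
Iteration 3:
  c_3 = (1.485000 + 1.732500)/2 = 1.608750
  f(c_3) = f(1.608750) = 0.170312
  f(a) × f(c) < 0, new interval: [1.485000, 1.608750]
Iteration 4:
  c_4 = (1.485000 + 1.608750)/2 = 1.546875
  f(c_4) = f(1.546875) = 0.056145
  f(a) × f(c) < 0, new interval: [1.485000, 1.546875]
Iteration 5:
  c_5 = (1.485000 + 1.546875)/2 = 1.515937
  f(c_5) = f(1.515937) = 0.005876
  f(a) × f(c) < 0, new interval: [1.485000, 1.515937]

After 5 iteration(s), the approximation is c_5 = 1.515937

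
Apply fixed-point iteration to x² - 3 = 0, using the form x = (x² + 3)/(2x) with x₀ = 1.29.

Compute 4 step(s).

Equation: x² - 3 = 0
Fixed-point form: x = (x² + 3)/(2x)
x₀ = 1.29

x_1 = g(1.290000) = 1.807791
x_2 = g(1.807791) = 1.733637
x_3 = g(1.733637) = 1.732052
x_4 = g(1.732052) = 1.732051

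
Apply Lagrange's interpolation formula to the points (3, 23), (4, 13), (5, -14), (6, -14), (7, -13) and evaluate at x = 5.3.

Lagrange interpolation formula:
P(x) = Σ yᵢ × Lᵢ(x)
where Lᵢ(x) = Π_{j≠i} (x - xⱼ)/(xᵢ - xⱼ)

L_0(5.3) = (5.3 - 4)/(3 - 4) × (5.3 - 5)/(3 - 5) × (5.3 - 6)/(3 - 6) × (5.3 - 7)/(3 - 7) = 0.019337
L_1(5.3) = (5.3 - 3)/(4 - 3) × (5.3 - 5)/(4 - 5) × (5.3 - 6)/(4 - 6) × (5.3 - 7)/(4 - 7) = -0.136850
L_2(5.3) = (5.3 - 3)/(5 - 3) × (5.3 - 4)/(5 - 4) × (5.3 - 6)/(5 - 6) × (5.3 - 7)/(5 - 7) = 0.889525
L_3(5.3) = (5.3 - 3)/(6 - 3) × (5.3 - 4)/(6 - 4) × (5.3 - 5)/(6 - 5) × (5.3 - 7)/(6 - 7) = 0.254150
L_4(5.3) = (5.3 - 3)/(7 - 3) × (5.3 - 4)/(7 - 4) × (5.3 - 5)/(7 - 5) × (5.3 - 6)/(7 - 6) = -0.026162

P(5.3) = 23×L_0(5.3) + 13×L_1(5.3) + (-14)×L_2(5.3) + (-14)×L_3(5.3) + (-13)×L_4(5.3)
P(5.3) = -17.005625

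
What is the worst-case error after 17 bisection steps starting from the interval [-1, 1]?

Bisection error bound: |error| ≤ (b-a)/2^n
|error| ≤ (1 - (-1))/2^17 = 2/2^17
|error| ≤ 0.0000152588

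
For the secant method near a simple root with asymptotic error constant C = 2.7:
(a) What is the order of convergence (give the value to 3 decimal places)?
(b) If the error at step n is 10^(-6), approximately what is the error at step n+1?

(a) Secant method has superlinear convergence with order φ = (1+√5)/2 ≈ 1.618.
    This means |e_{n+1}| ≈ C|e_n|^1.618.

(b) With |e_n| = 10^(-6) and C = 2.7:
    |e_{n+1}| ≈ 2.7 × (10^(-6))^1.618 = 2.7 × 10^(-9.71)

(a) ≈ 1.618 (golden ratio); (b) |e_{n+1}| ≈ 5.286e-10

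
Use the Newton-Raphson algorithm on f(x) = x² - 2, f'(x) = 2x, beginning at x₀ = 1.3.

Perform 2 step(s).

f(x) = x² - 2
f'(x) = 2x
x₀ = 1.3

Newton-Raphson formula: x_{n+1} = x_n - f(x_n)/f'(x_n)

Iteration 1:
  f(1.300000) = -0.310000
  f'(1.300000) = 2.600000
  x_1 = 1.300000 - (-0.310000)/2.600000 = 1.419231
Iteration 2:
  f(1.419231) = 0.014216
  f'(1.419231) = 2.838462
  x_2 = 1.419231 - 0.014216/2.838462 = 1.414222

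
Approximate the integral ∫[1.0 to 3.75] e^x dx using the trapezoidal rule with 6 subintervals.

f(x) = e^x
a = 1.0, b = 3.75, n = 6
h = (b - a)/n = 0.458333

Trapezoidal rule: (h/2)[f(x₀) + 2f(x₁) + 2f(x₂) + ... + f(xₙ)]

x_0 = 1.0000, f(x_0) = 2.718282, coefficient = 1
x_1 = 1.4583, f(x_1) = 4.298789, coefficient = 2
x_2 = 1.9167, f(x_2) = 6.798260, coefficient = 2
x_3 = 2.3750, f(x_3) = 10.751013, coefficient = 2
x_4 = 2.8333, f(x_4) = 17.002040, coefficient = 2
x_5 = 3.2917, f(x_5) = 26.887639, coefficient = 2
x_6 = 3.7500, f(x_6) = 42.521082, coefficient = 1

I ≈ (0.458333/2) × 176.714846 = 40.497152
Exact value: 39.802800
Error: 0.694352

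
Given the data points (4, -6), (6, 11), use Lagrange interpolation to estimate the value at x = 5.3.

Lagrange interpolation formula:
P(x) = Σ yᵢ × Lᵢ(x)
where Lᵢ(x) = Π_{j≠i} (x - xⱼ)/(xᵢ - xⱼ)

L_0(5.3) = (5.3 - 6)/(4 - 6) = 0.350000
L_1(5.3) = (5.3 - 4)/(6 - 4) = 0.650000

P(5.3) = (-6)×L_0(5.3) + 11×L_1(5.3)
P(5.3) = 5.050000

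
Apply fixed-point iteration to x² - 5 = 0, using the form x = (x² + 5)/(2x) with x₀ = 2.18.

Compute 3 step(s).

Equation: x² - 5 = 0
Fixed-point form: x = (x² + 5)/(2x)
x₀ = 2.18

x_1 = g(2.180000) = 2.236789
x_2 = g(2.236789) = 2.236068
x_3 = g(2.236068) = 2.236068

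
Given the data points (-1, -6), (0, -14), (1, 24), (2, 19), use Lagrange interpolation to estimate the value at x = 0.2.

Lagrange interpolation formula:
P(x) = Σ yᵢ × Lᵢ(x)
where Lᵢ(x) = Π_{j≠i} (x - xⱼ)/(xᵢ - xⱼ)

L_0(0.2) = (0.2 - 0)/(-1 - 0) × (0.2 - 1)/(-1 - 1) × (0.2 - 2)/(-1 - 2) = -0.048000
L_1(0.2) = (0.2 - (-1))/(0 - (-1)) × (0.2 - 1)/(0 - 1) × (0.2 - 2)/(0 - 2) = 0.864000
L_2(0.2) = (0.2 - (-1))/(1 - (-1)) × (0.2 - 0)/(1 - 0) × (0.2 - 2)/(1 - 2) = 0.216000
L_3(0.2) = (0.2 - (-1))/(2 - (-1)) × (0.2 - 0)/(2 - 0) × (0.2 - 1)/(2 - 1) = -0.032000

P(0.2) = (-6)×L_0(0.2) + (-14)×L_1(0.2) + 24×L_2(0.2) + 19×L_3(0.2)
P(0.2) = -7.232000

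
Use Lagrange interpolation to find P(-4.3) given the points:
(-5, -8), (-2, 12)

Lagrange interpolation formula:
P(x) = Σ yᵢ × Lᵢ(x)
where Lᵢ(x) = Π_{j≠i} (x - xⱼ)/(xᵢ - xⱼ)

L_0(-4.3) = (-4.3 - (-2))/(-5 - (-2)) = 0.766667
L_1(-4.3) = (-4.3 - (-5))/(-2 - (-5)) = 0.233333

P(-4.3) = (-8)×L_0(-4.3) + 12×L_1(-4.3)
P(-4.3) = -3.333333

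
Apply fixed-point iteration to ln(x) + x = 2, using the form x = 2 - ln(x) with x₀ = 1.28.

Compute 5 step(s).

Equation: ln(x) + x = 2
Fixed-point form: x = 2 - ln(x)
x₀ = 1.28

x_1 = g(1.280000) = 1.753140
x_2 = g(1.753140) = 1.438592
x_3 = g(1.438592) = 1.636335
x_4 = g(1.636335) = 1.507541
x_5 = g(1.507541) = 1.589520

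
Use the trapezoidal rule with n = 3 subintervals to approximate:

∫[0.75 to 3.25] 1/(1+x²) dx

f(x) = 1/(1+x²)
a = 0.75, b = 3.25, n = 3
h = (b - a)/n = 0.833333

Trapezoidal rule: (h/2)[f(x₀) + 2f(x₁) + 2f(x₂) + ... + f(xₙ)]

x_0 = 0.7500, f(x_0) = 0.640000, coefficient = 1
x_1 = 1.5833, f(x_1) = 0.285149, coefficient = 2
x_2 = 2.4167, f(x_2) = 0.146193, coefficient = 2
x_3 = 3.2500, f(x_3) = 0.086486, coefficient = 1

I ≈ (0.833333/2) × 1.589169 = 0.662154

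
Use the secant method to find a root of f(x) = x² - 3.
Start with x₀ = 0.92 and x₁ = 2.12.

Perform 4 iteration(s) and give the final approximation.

f(x) = x² - 3
x₀ = 0.92, x₁ = 2.12

Secant formula: x_{n+1} = x_n - f(x_n)(x_n - x_{n-1})/(f(x_n) - f(x_{n-1}))

Iteration 1:
  f(0.920000) = -2.153600
  f(2.120000) = 1.494400
  x_2 = 2.120000 - 1.494400×(2.120000 - 0.920000)/(1.494400 - (-2.153600))
       = 1.628421
Iteration 2:
  f(2.120000) = 1.494400
  f(1.628421) = -0.348245
  x_3 = 1.628421 - (-0.348245)×(1.628421 - 2.120000)/(-0.348245 - 1.494400)
       = 1.721325
Iteration 3:
  f(1.628421) = -0.348245
  f(1.721325) = -0.037039
  x_4 = 1.721325 - (-0.037039)×(1.721325 - 1.628421)/(-0.037039 - (-0.348245))
       = 1.732383
Iteration 4:
  f(1.721325) = -0.037039
  f(1.732383) = 0.001150
  x_5 = 1.732383 - 0.001150×(1.732383 - 1.721325)/(0.001150 - (-0.037039))
       = 1.732050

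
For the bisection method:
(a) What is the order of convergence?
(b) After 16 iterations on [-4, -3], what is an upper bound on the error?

(a) Bisection has linear (order 1) convergence; the error is halved each step.

(b) Error bound = (b-a)/2^n = (-3 - (-4))/2^{16}
    = 1/2^{16}

(a) 1 (linear); (b) error ≤ 1.53e-05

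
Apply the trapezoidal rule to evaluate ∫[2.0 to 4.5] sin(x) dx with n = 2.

f(x) = sin(x)
a = 2.0, b = 4.5, n = 2
h = (b - a)/n = 1.250000

Trapezoidal rule: (h/2)[f(x₀) + 2f(x₁) + 2f(x₂) + ... + f(xₙ)]

x_0 = 2.0000, f(x_0) = 0.909297, coefficient = 1
x_1 = 3.2500, f(x_1) = -0.108195, coefficient = 2
x_2 = 4.5000, f(x_2) = -0.977530, coefficient = 1

I ≈ (1.250000/2) × -0.284623 = -0.177889
Exact value: -0.205351
Error: 0.027462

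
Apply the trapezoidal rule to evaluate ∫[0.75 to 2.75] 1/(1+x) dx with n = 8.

f(x) = 1/(1+x)
a = 0.75, b = 2.75, n = 8
h = (b - a)/n = 0.250000

Trapezoidal rule: (h/2)[f(x₀) + 2f(x₁) + 2f(x₂) + ... + f(xₙ)]

x_0 = 0.7500, f(x_0) = 0.571429, coefficient = 1
x_1 = 1.0000, f(x_1) = 0.500000, coefficient = 2
x_2 = 1.2500, f(x_2) = 0.444444, coefficient = 2
x_3 = 1.5000, f(x_3) = 0.400000, coefficient = 2
x_4 = 1.7500, f(x_4) = 0.363636, coefficient = 2
x_5 = 2.0000, f(x_5) = 0.333333, coefficient = 2
x_6 = 2.2500, f(x_6) = 0.307692, coefficient = 2
x_7 = 2.5000, f(x_7) = 0.285714, coefficient = 2
x_8 = 2.7500, f(x_8) = 0.266667, coefficient = 1

I ≈ (0.250000/2) × 6.107737 = 0.763467
Exact value: 0.762140
Error: 0.001327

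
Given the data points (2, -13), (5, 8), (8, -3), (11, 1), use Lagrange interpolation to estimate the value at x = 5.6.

Lagrange interpolation formula:
P(x) = Σ yᵢ × Lᵢ(x)
where Lᵢ(x) = Π_{j≠i} (x - xⱼ)/(xᵢ - xⱼ)

L_0(5.6) = (5.6 - 5)/(2 - 5) × (5.6 - 8)/(2 - 8) × (5.6 - 11)/(2 - 11) = -0.048000
L_1(5.6) = (5.6 - 2)/(5 - 2) × (5.6 - 8)/(5 - 8) × (5.6 - 11)/(5 - 11) = 0.864000
L_2(5.6) = (5.6 - 2)/(8 - 2) × (5.6 - 5)/(8 - 5) × (5.6 - 11)/(8 - 11) = 0.216000
L_3(5.6) = (5.6 - 2)/(11 - 2) × (5.6 - 5)/(11 - 5) × (5.6 - 8)/(11 - 8) = -0.032000

P(5.6) = (-13)×L_0(5.6) + 8×L_1(5.6) + (-3)×L_2(5.6) + 1×L_3(5.6)
P(5.6) = 6.856000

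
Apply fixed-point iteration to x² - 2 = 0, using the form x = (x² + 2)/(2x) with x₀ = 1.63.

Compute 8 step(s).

Equation: x² - 2 = 0
Fixed-point form: x = (x² + 2)/(2x)
x₀ = 1.63

x_1 = g(1.630000) = 1.428497
x_2 = g(1.428497) = 1.414285
x_3 = g(1.414285) = 1.414214
x_4 = g(1.414214) = 1.414214
x_5 = g(1.414214) = 1.414214
x_6 = g(1.414214) = 1.414214
x_7 = g(1.414214) = 1.414214
x_8 = g(1.414214) = 1.414214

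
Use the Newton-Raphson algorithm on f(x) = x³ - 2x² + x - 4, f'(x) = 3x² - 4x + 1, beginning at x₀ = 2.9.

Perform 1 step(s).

f(x) = x³ - 2x² + x - 4
f'(x) = 3x² - 4x + 1
x₀ = 2.9

Newton-Raphson formula: x_{n+1} = x_n - f(x_n)/f'(x_n)

Iteration 1:
  f(2.900000) = 6.469000
  f'(2.900000) = 14.630000
  x_1 = 2.900000 - 6.469000/14.630000 = 2.457826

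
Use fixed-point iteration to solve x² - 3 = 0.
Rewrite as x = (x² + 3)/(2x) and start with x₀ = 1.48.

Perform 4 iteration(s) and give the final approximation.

Equation: x² - 3 = 0
Fixed-point form: x = (x² + 3)/(2x)
x₀ = 1.48

x_1 = g(1.480000) = 1.753514
x_2 = g(1.753514) = 1.732182
x_3 = g(1.732182) = 1.732051
x_4 = g(1.732051) = 1.732051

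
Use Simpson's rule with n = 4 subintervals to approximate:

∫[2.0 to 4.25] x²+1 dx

f(x) = x²+1
a = 2.0, b = 4.25, n = 4
h = (b - a)/n = 0.562500

Simpson's rule: (h/3)[f(x₀) + 4f(x₁) + 2f(x₂) + ... + f(xₙ)]

x_0 = 2.0000, f(x_0) = 5.000000, coefficient = 1
x_1 = 2.5625, f(x_1) = 7.566406, coefficient = 4
x_2 = 3.1250, f(x_2) = 10.765625, coefficient = 2
x_3 = 3.6875, f(x_3) = 14.597656, coefficient = 4
x_4 = 4.2500, f(x_4) = 19.062500, coefficient = 1

I ≈ (0.562500/3) × 134.250000 = 25.171875
Exact value: 25.171875
Error: 0.000000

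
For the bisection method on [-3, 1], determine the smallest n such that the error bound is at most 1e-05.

We need (b-a)/2^n ≤ 1e-05
(1 - (-3))/2^n ≤ 1e-05
4/2^n ≤ 1e-05
2^n ≥ 400000
n ≥ log₂(400000) = 18.61
n ≥ 19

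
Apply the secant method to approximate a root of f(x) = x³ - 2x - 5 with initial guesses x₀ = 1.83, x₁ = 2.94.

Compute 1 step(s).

f(x) = x³ - 2x - 5
x₀ = 1.83, x₁ = 2.94

Secant formula: x_{n+1} = x_n - f(x_n)(x_n - x_{n-1})/(f(x_n) - f(x_{n-1}))

Iteration 1:
  f(1.830000) = -2.531513
  f(2.940000) = 14.532184
  x_2 = 2.940000 - 14.532184×(2.940000 - 1.830000)/(14.532184 - (-2.531513))
       = 1.994676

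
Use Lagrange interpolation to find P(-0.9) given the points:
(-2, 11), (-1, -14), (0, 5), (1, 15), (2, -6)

Lagrange interpolation formula:
P(x) = Σ yᵢ × Lᵢ(x)
where Lᵢ(x) = Π_{j≠i} (x - xⱼ)/(xᵢ - xⱼ)

L_0(-0.9) = (-0.9 - (-1))/(-2 - (-1)) × (-0.9 - 0)/(-2 - 0) × (-0.9 - 1)/(-2 - 1) × (-0.9 - 2)/(-2 - 2) = -0.020662
L_1(-0.9) = (-0.9 - (-2))/(-1 - (-2)) × (-0.9 - 0)/(-1 - 0) × (-0.9 - 1)/(-1 - 1) × (-0.9 - 2)/(-1 - 2) = 0.909150
L_2(-0.9) = (-0.9 - (-2))/(0 - (-2)) × (-0.9 - (-1))/(0 - (-1)) × (-0.9 - 1)/(0 - 1) × (-0.9 - 2)/(0 - 2) = 0.151525
L_3(-0.9) = (-0.9 - (-2))/(1 - (-2)) × (-0.9 - (-1))/(1 - (-1)) × (-0.9 - 0)/(1 - 0) × (-0.9 - 2)/(1 - 2) = -0.047850
L_4(-0.9) = (-0.9 - (-2))/(2 - (-2)) × (-0.9 - (-1))/(2 - (-1)) × (-0.9 - 0)/(2 - 0) × (-0.9 - 1)/(2 - 1) = 0.007837

P(-0.9) = 11×L_0(-0.9) + (-14)×L_1(-0.9) + 5×L_2(-0.9) + 15×L_3(-0.9) + (-6)×L_4(-0.9)
P(-0.9) = -12.962537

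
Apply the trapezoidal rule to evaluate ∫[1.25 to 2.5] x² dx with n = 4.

f(x) = x²
a = 1.25, b = 2.5, n = 4
h = (b - a)/n = 0.312500

Trapezoidal rule: (h/2)[f(x₀) + 2f(x₁) + 2f(x₂) + ... + f(xₙ)]

x_0 = 1.2500, f(x_0) = 1.562500, coefficient = 1
x_1 = 1.5625, f(x_1) = 2.441406, coefficient = 2
x_2 = 1.8750, f(x_2) = 3.515625, coefficient = 2
x_3 = 2.1875, f(x_3) = 4.785156, coefficient = 2
x_4 = 2.5000, f(x_4) = 6.250000, coefficient = 1

I ≈ (0.312500/2) × 29.296875 = 4.577637
Exact value: 4.557292
Error: 0.020345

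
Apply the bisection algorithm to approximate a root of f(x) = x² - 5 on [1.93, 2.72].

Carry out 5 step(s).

f(x) = x² - 5
Initial interval: [1.93, 2.72]

Iteration 1:
  c_1 = (1.930000 + 2.720000)/2 = 2.325000
  f(c_1) = f(2.325000) = 0.405625
  f(a) × f(c) < 0, new interval: [1.930000, 2.325000]
Iteration 2:
  c_2 = (1.930000 + 2.325000)/2 = 2.127500
  f(c_2) = f(2.127500) = -0.473744
  f(a) × f(c) ≥ 0, new interval: [2.127500, 2.325000]
Iteration 3:
  c_3 = (2.127500 + 2.325000)/2 = 2.226250
  f(c_3) = f(2.226250) = -0.043811
  f(a) × f(c) ≥ 0, new interval: [2.226250, 2.325000]
Iteration 4:
  c_4 = (2.226250 + 2.325000)/2 = 2.275625
  f(c_4) = f(2.275625) = 0.178469
  f(a) × f(c) < 0, new interval: [2.226250, 2.275625]
Iteration 5:
  c_5 = (2.226250 + 2.275625)/2 = 2.250938
  f(c_5) = f(2.250938) = 0.066720
  f(a) × f(c) < 0, new interval: [2.226250, 2.250938]

After 5 iteration(s), the approximation is c_5 = 2.250938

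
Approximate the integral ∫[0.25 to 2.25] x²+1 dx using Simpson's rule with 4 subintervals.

f(x) = x²+1
a = 0.25, b = 2.25, n = 4
h = (b - a)/n = 0.500000

Simpson's rule: (h/3)[f(x₀) + 4f(x₁) + 2f(x₂) + ... + f(xₙ)]

x_0 = 0.2500, f(x_0) = 1.062500, coefficient = 1
x_1 = 0.7500, f(x_1) = 1.562500, coefficient = 4
x_2 = 1.2500, f(x_2) = 2.562500, coefficient = 2
x_3 = 1.7500, f(x_3) = 4.062500, coefficient = 4
x_4 = 2.2500, f(x_4) = 6.062500, coefficient = 1

I ≈ (0.500000/3) × 34.750000 = 5.791667
Exact value: 5.791667
Error: 0.000000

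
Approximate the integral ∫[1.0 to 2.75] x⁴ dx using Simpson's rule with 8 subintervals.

f(x) = x⁴
a = 1.0, b = 2.75, n = 8
h = (b - a)/n = 0.218750

Simpson's rule: (h/3)[f(x₀) + 4f(x₁) + 2f(x₂) + ... + f(xₙ)]

x_0 = 1.0000, f(x_0) = 1.000000, coefficient = 1
x_1 = 1.2188, f(x_1) = 2.206269, coefficient = 4
x_2 = 1.4375, f(x_2) = 4.270035, coefficient = 2
x_3 = 1.6562, f(x_3) = 7.524949, coefficient = 4
x_4 = 1.8750, f(x_4) = 12.359619, coefficient = 2
x_5 = 2.0938, f(x_5) = 19.217607, coefficient = 4
x_6 = 2.3125, f(x_6) = 28.597427, coefficient = 2
x_7 = 2.5312, f(x_7) = 41.052552, coefficient = 4
x_8 = 2.7500, f(x_8) = 57.191406, coefficient = 1

I ≈ (0.218750/3) × 428.651077 = 31.255808
Exact value: 31.255273
Error: 0.000534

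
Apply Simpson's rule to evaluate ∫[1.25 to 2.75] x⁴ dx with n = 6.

f(x) = x⁴
a = 1.25, b = 2.75, n = 6
h = (b - a)/n = 0.250000

Simpson's rule: (h/3)[f(x₀) + 4f(x₁) + 2f(x₂) + ... + f(xₙ)]

x_0 = 1.2500, f(x_0) = 2.441406, coefficient = 1
x_1 = 1.5000, f(x_1) = 5.062500, coefficient = 4
x_2 = 1.7500, f(x_2) = 9.378906, coefficient = 2
x_3 = 2.0000, f(x_3) = 16.000000, coefficient = 4
x_4 = 2.2500, f(x_4) = 25.628906, coefficient = 2
x_5 = 2.5000, f(x_5) = 39.062500, coefficient = 4
x_6 = 2.7500, f(x_6) = 57.191406, coefficient = 1

I ≈ (0.250000/3) × 370.148438 = 30.845703
Exact value: 30.844922
Error: 0.000781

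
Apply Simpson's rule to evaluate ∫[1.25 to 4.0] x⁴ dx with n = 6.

f(x) = x⁴
a = 1.25, b = 4.0, n = 6
h = (b - a)/n = 0.458333

Simpson's rule: (h/3)[f(x₀) + 4f(x₁) + 2f(x₂) + ... + f(xₙ)]

x_0 = 1.2500, f(x_0) = 2.441406, coefficient = 1
x_1 = 1.7083, f(x_1) = 8.517075, coefficient = 4
x_2 = 2.1667, f(x_2) = 22.037809, coefficient = 2
x_3 = 2.6250, f(x_3) = 47.480713, coefficient = 4
x_4 = 3.0833, f(x_4) = 90.381993, coefficient = 2
x_5 = 3.5417, f(x_5) = 157.336953, coefficient = 4
x_6 = 4.0000, f(x_6) = 256.000000, coefficient = 1

I ≈ (0.458333/3) × 1336.619973 = 204.205829
Exact value: 204.189648
Error: 0.016181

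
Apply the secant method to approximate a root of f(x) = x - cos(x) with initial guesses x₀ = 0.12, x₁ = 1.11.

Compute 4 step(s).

f(x) = x - cos(x)
x₀ = 0.12, x₁ = 1.11

Secant formula: x_{n+1} = x_n - f(x_n)(x_n - x_{n-1})/(f(x_n) - f(x_{n-1}))

Iteration 1:
  f(0.120000) = -0.872809
  f(1.110000) = 0.665338
  x_2 = 1.110000 - 0.665338×(1.110000 - 0.120000)/(0.665338 - (-0.872809))
       = 0.681767
Iteration 2:
  f(1.110000) = 0.665338
  f(0.681767) = -0.094693
  x_3 = 0.681767 - (-0.094693)×(0.681767 - 1.110000)/(-0.094693 - 0.665338)
       = 0.735121
Iteration 3:
  f(0.681767) = -0.094693
  f(0.735121) = -0.006628
  x_4 = 0.735121 - (-0.006628)×(0.735121 - 0.681767)/(-0.006628 - (-0.094693))
       = 0.739137
Iteration 4:
  f(0.735121) = -0.006628
  f(0.739137) = 0.000087
  x_5 = 0.739137 - 0.000087×(0.739137 - 0.735121)/(0.000087 - (-0.006628))
       = 0.739085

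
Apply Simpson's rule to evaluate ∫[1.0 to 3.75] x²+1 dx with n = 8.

f(x) = x²+1
a = 1.0, b = 3.75, n = 8
h = (b - a)/n = 0.343750

Simpson's rule: (h/3)[f(x₀) + 4f(x₁) + 2f(x₂) + ... + f(xₙ)]

x_0 = 1.0000, f(x_0) = 2.000000, coefficient = 1
x_1 = 1.3438, f(x_1) = 2.805664, coefficient = 4
x_2 = 1.6875, f(x_2) = 3.847656, coefficient = 2
x_3 = 2.0312, f(x_3) = 5.125977, coefficient = 4
x_4 = 2.3750, f(x_4) = 6.640625, coefficient = 2
x_5 = 2.7188, f(x_5) = 8.391602, coefficient = 4
x_6 = 3.0625, f(x_6) = 10.378906, coefficient = 2
x_7 = 3.4062, f(x_7) = 12.602539, coefficient = 4
x_8 = 3.7500, f(x_8) = 15.062500, coefficient = 1

I ≈ (0.343750/3) × 174.500000 = 19.994792
Exact value: 19.994792
Error: 0.000000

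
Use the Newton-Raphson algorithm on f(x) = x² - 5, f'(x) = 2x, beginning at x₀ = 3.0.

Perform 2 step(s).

f(x) = x² - 5
f'(x) = 2x
x₀ = 3.0

Newton-Raphson formula: x_{n+1} = x_n - f(x_n)/f'(x_n)

Iteration 1:
  f(3.000000) = 4.000000
  f'(3.000000) = 6.000000
  x_1 = 3.000000 - 4.000000/6.000000 = 2.333333
Iteration 2:
  f(2.333333) = 0.444444
  f'(2.333333) = 4.666667
  x_2 = 2.333333 - 0.444444/4.666667 = 2.238095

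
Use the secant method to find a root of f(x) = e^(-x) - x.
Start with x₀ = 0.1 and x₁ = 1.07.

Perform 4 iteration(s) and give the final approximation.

f(x) = e^(-x) - x
x₀ = 0.1, x₁ = 1.07

Secant formula: x_{n+1} = x_n - f(x_n)(x_n - x_{n-1})/(f(x_n) - f(x_{n-1}))

Iteration 1:
  f(0.100000) = 0.804837
  f(1.070000) = -0.726991
  x_2 = 1.070000 - (-0.726991)×(1.070000 - 0.100000)/(-0.726991 - 0.804837)
       = 0.609647
Iteration 2:
  f(1.070000) = -0.726991
  f(0.609647) = -0.066105
  x_3 = 0.609647 - (-0.066105)×(0.609647 - 1.070000)/(-0.066105 - (-0.726991))
       = 0.563601
Iteration 3:
  f(0.609647) = -0.066105
  f(0.563601) = 0.005555
  x_4 = 0.563601 - 0.005555×(0.563601 - 0.609647)/(0.005555 - (-0.066105))
       = 0.567170
Iteration 4:
  f(0.563601) = 0.005555
  f(0.567170) = -0.000042
  x_5 = 0.567170 - (-0.000042)×(0.567170 - 0.563601)/(-0.000042 - 0.005555)
       = 0.567143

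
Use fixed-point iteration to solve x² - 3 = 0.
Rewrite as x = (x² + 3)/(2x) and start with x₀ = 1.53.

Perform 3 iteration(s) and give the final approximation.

Equation: x² - 3 = 0
Fixed-point form: x = (x² + 3)/(2x)
x₀ = 1.53

x_1 = g(1.530000) = 1.745392
x_2 = g(1.745392) = 1.732102
x_3 = g(1.732102) = 1.732051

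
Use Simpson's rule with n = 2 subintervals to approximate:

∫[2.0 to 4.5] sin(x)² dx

f(x) = sin(x)²
a = 2.0, b = 4.5, n = 2
h = (b - a)/n = 1.250000

Simpson's rule: (h/3)[f(x₀) + 4f(x₁) + 2f(x₂) + ... + f(xₙ)]

x_0 = 2.0000, f(x_0) = 0.826822, coefficient = 1
x_1 = 3.2500, f(x_1) = 0.011706, coefficient = 4
x_2 = 4.5000, f(x_2) = 0.955565, coefficient = 1

I ≈ (1.250000/3) × 1.829212 = 0.762172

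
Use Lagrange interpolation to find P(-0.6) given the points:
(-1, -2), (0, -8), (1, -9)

Lagrange interpolation formula:
P(x) = Σ yᵢ × Lᵢ(x)
where Lᵢ(x) = Π_{j≠i} (x - xⱼ)/(xᵢ - xⱼ)

L_0(-0.6) = (-0.6 - 0)/(-1 - 0) × (-0.6 - 1)/(-1 - 1) = 0.480000
L_1(-0.6) = (-0.6 - (-1))/(0 - (-1)) × (-0.6 - 1)/(0 - 1) = 0.640000
L_2(-0.6) = (-0.6 - (-1))/(1 - (-1)) × (-0.6 - 0)/(1 - 0) = -0.120000

P(-0.6) = (-2)×L_0(-0.6) + (-8)×L_1(-0.6) + (-9)×L_2(-0.6)
P(-0.6) = -5.000000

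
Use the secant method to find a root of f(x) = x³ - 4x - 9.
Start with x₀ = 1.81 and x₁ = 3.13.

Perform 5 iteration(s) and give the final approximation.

f(x) = x³ - 4x - 9
x₀ = 1.81, x₁ = 3.13

Secant formula: x_{n+1} = x_n - f(x_n)(x_n - x_{n-1})/(f(x_n) - f(x_{n-1}))

Iteration 1:
  f(1.810000) = -10.310259
  f(3.130000) = 9.144297
  x_2 = 3.130000 - 9.144297×(3.130000 - 1.810000)/(9.144297 - (-10.310259))
       = 2.509556
Iteration 2:
  f(3.130000) = 9.144297
  f(2.509556) = -3.233371
  x_3 = 2.509556 - (-3.233371)×(2.509556 - 3.130000)/(-3.233371 - 9.144297)
       = 2.671632
Iteration 3:
  f(2.509556) = -3.233371
  f(2.671632) = -0.617443
  x_4 = 2.671632 - (-0.617443)×(2.671632 - 2.509556)/(-0.617443 - (-3.233371))
       = 2.709887
Iteration 4:
  f(2.671632) = -0.617443
  f(2.709887) = 0.060475
  x_5 = 2.709887 - 0.060475×(2.709887 - 2.671632)/(0.060475 - (-0.617443))
       = 2.706474
Iteration 5:
  f(2.709887) = 0.060475
  f(2.706474) = -0.000962
  x_6 = 2.706474 - (-0.000962)×(2.706474 - 2.709887)/(-0.000962 - 0.060475)
       = 2.706528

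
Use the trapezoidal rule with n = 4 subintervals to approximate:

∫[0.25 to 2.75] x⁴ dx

f(x) = x⁴
a = 0.25, b = 2.75, n = 4
h = (b - a)/n = 0.625000

Trapezoidal rule: (h/2)[f(x₀) + 2f(x₁) + 2f(x₂) + ... + f(xₙ)]

x_0 = 0.2500, f(x_0) = 0.003906, coefficient = 1
x_1 = 0.8750, f(x_1) = 0.586182, coefficient = 2
x_2 = 1.5000, f(x_2) = 5.062500, coefficient = 2
x_3 = 2.1250, f(x_3) = 20.390869, coefficient = 2
x_4 = 2.7500, f(x_4) = 57.191406, coefficient = 1

I ≈ (0.625000/2) × 109.274414 = 34.148254
Exact value: 31.455078
Error: 2.693176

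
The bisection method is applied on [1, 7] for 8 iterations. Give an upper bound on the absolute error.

Bisection error bound: |error| ≤ (b-a)/2^n
|error| ≤ (7 - 1)/2^8 = 6/2^8
|error| ≤ 0.0234375000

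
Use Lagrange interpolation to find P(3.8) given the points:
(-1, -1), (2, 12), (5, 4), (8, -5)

Lagrange interpolation formula:
P(x) = Σ yᵢ × Lᵢ(x)
where Lᵢ(x) = Π_{j≠i} (x - xⱼ)/(xᵢ - xⱼ)

L_0(3.8) = (3.8 - 2)/(-1 - 2) × (3.8 - 5)/(-1 - 5) × (3.8 - 8)/(-1 - 8) = -0.056000
L_1(3.8) = (3.8 - (-1))/(2 - (-1)) × (3.8 - 5)/(2 - 5) × (3.8 - 8)/(2 - 8) = 0.448000
L_2(3.8) = (3.8 - (-1))/(5 - (-1)) × (3.8 - 2)/(5 - 2) × (3.8 - 8)/(5 - 8) = 0.672000
L_3(3.8) = (3.8 - (-1))/(8 - (-1)) × (3.8 - 2)/(8 - 2) × (3.8 - 5)/(8 - 5) = -0.064000

P(3.8) = (-1)×L_0(3.8) + 12×L_1(3.8) + 4×L_2(3.8) + (-5)×L_3(3.8)
P(3.8) = 8.440000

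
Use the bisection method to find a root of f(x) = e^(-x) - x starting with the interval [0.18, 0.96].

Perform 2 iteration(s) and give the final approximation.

f(x) = e^(-x) - x
Initial interval: [0.18, 0.96]

Iteration 1:
  c_1 = (0.180000 + 0.960000)/2 = 0.570000
  f(c_1) = f(0.570000) = -0.004475
  f(a) × f(c) < 0, new interval: [0.180000, 0.570000]
Iteration 2:
  c_2 = (0.180000 + 0.570000)/2 = 0.375000
  f(c_2) = f(0.375000) = 0.312289
  f(a) × f(c) ≥ 0, new interval: [0.375000, 0.570000]

After 2 iteration(s), the approximation is c_2 = 0.375000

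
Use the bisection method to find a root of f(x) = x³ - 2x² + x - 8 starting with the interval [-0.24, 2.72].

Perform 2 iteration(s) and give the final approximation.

f(x) = x³ - 2x² + x - 8
Initial interval: [-0.24, 2.72]

Iteration 1:
  c_1 = (-0.240000 + 2.720000)/2 = 1.240000
  f(c_1) = f(1.240000) = -7.928576
  f(a) × f(c) ≥ 0, new interval: [1.240000, 2.720000]
Iteration 2:
  c_2 = (1.240000 + 2.720000)/2 = 1.980000
  f(c_2) = f(1.980000) = -6.098408
  f(a) × f(c) ≥ 0, new interval: [1.980000, 2.720000]

After 2 iteration(s), the approximation is c_2 = 1.980000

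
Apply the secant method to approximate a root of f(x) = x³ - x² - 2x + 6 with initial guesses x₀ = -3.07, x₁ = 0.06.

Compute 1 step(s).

f(x) = x³ - x² - 2x + 6
x₀ = -3.07, x₁ = 0.06

Secant formula: x_{n+1} = x_n - f(x_n)(x_n - x_{n-1})/(f(x_n) - f(x_{n-1}))

Iteration 1:
  f(-3.070000) = -26.219343
  f(0.060000) = 5.876616
  x_2 = 0.060000 - 5.876616×(0.060000 - (-3.070000))/(5.876616 - (-26.219343))
       = -0.513088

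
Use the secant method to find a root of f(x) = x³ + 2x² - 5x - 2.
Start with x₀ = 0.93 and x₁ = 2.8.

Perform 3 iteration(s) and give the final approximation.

f(x) = x³ + 2x² - 5x - 2
x₀ = 0.93, x₁ = 2.8

Secant formula: x_{n+1} = x_n - f(x_n)(x_n - x_{n-1})/(f(x_n) - f(x_{n-1}))

Iteration 1:
  f(0.930000) = -4.115843
  f(2.800000) = 21.632000
  x_2 = 2.800000 - 21.632000×(2.800000 - 0.930000)/(21.632000 - (-4.115843))
       = 1.228923
Iteration 2:
  f(2.800000) = 21.632000
  f(1.228923) = -3.268128
  x_3 = 1.228923 - (-3.268128)×(1.228923 - 2.800000)/(-3.268128 - 21.632000)
       = 1.435126
Iteration 3:
  f(1.228923) = -3.268128
  f(1.435126) = -2.100690
  x_4 = 1.435126 - (-2.100690)×(1.435126 - 1.228923)/(-2.100690 - (-3.268128))
       = 1.806168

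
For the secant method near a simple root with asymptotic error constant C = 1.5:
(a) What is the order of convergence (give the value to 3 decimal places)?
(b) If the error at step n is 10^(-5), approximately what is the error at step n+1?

(a) Secant method has superlinear convergence with order φ = (1+√5)/2 ≈ 1.618.
    This means |e_{n+1}| ≈ C|e_n|^1.618.

(b) With |e_n| = 10^(-5) and C = 1.5:
    |e_{n+1}| ≈ 1.5 × (10^(-5))^1.618 = 1.5 × 10^(-8.09)

(a) ≈ 1.618 (golden ratio); (b) |e_{n+1}| ≈ 1.219e-08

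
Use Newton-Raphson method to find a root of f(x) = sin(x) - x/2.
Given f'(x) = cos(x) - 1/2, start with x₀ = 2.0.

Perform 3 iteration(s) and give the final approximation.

f(x) = sin(x) - x/2
f'(x) = cos(x) - 1/2
x₀ = 2.0

Newton-Raphson formula: x_{n+1} = x_n - f(x_n)/f'(x_n)

Iteration 1:
  f(2.000000) = -0.090703
  f'(2.000000) = -0.916147
  x_1 = 2.000000 - (-0.090703)/(-0.916147) = 1.900996
Iteration 2:
  f(1.900996) = -0.004520
  f'(1.900996) = -0.824232
  x_2 = 1.900996 - (-0.004520)/(-0.824232) = 1.895512
Iteration 3:
  f(1.895512) = -0.000014
  f'(1.895512) = -0.819039
  x_3 = 1.895512 - (-0.000014)/(-0.819039) = 1.895494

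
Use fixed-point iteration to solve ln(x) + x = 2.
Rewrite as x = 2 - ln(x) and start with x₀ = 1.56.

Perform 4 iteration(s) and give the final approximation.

Equation: ln(x) + x = 2
Fixed-point form: x = 2 - ln(x)
x₀ = 1.56

x_1 = g(1.560000) = 1.555314
x_2 = g(1.555314) = 1.558322
x_3 = g(1.558322) = 1.556390
x_4 = g(1.556390) = 1.557631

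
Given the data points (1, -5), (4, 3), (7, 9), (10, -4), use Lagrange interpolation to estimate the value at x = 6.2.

Lagrange interpolation formula:
P(x) = Σ yᵢ × Lᵢ(x)
where Lᵢ(x) = Π_{j≠i} (x - xⱼ)/(xᵢ - xⱼ)

L_0(6.2) = (6.2 - 4)/(1 - 4) × (6.2 - 7)/(1 - 7) × (6.2 - 10)/(1 - 10) = -0.041284
L_1(6.2) = (6.2 - 1)/(4 - 1) × (6.2 - 7)/(4 - 7) × (6.2 - 10)/(4 - 10) = 0.292741
L_2(6.2) = (6.2 - 1)/(7 - 1) × (6.2 - 4)/(7 - 4) × (6.2 - 10)/(7 - 10) = 0.805037
L_3(6.2) = (6.2 - 1)/(10 - 1) × (6.2 - 4)/(10 - 4) × (6.2 - 7)/(10 - 7) = -0.056494

P(6.2) = (-5)×L_0(6.2) + 3×L_1(6.2) + 9×L_2(6.2) + (-4)×L_3(6.2)
P(6.2) = 8.555951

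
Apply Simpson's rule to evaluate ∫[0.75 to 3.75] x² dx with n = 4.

f(x) = x²
a = 0.75, b = 3.75, n = 4
h = (b - a)/n = 0.750000

Simpson's rule: (h/3)[f(x₀) + 4f(x₁) + 2f(x₂) + ... + f(xₙ)]

x_0 = 0.7500, f(x_0) = 0.562500, coefficient = 1
x_1 = 1.5000, f(x_1) = 2.250000, coefficient = 4
x_2 = 2.2500, f(x_2) = 5.062500, coefficient = 2
x_3 = 3.0000, f(x_3) = 9.000000, coefficient = 4
x_4 = 3.7500, f(x_4) = 14.062500, coefficient = 1

I ≈ (0.750000/3) × 69.750000 = 17.437500
Exact value: 17.437500
Error: 0.000000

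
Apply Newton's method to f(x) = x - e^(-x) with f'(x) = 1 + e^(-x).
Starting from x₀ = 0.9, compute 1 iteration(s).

f(x) = x - e^(-x)
f'(x) = 1 + e^(-x)
x₀ = 0.9

Newton-Raphson formula: x_{n+1} = x_n - f(x_n)/f'(x_n)

Iteration 1:
  f(0.900000) = 0.493430
  f'(0.900000) = 1.406570
  x_1 = 0.900000 - 0.493430/1.406570 = 0.549196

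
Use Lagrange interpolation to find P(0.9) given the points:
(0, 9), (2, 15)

Lagrange interpolation formula:
P(x) = Σ yᵢ × Lᵢ(x)
where Lᵢ(x) = Π_{j≠i} (x - xⱼ)/(xᵢ - xⱼ)

L_0(0.9) = (0.9 - 2)/(0 - 2) = 0.550000
L_1(0.9) = (0.9 - 0)/(2 - 0) = 0.450000

P(0.9) = 9×L_0(0.9) + 15×L_1(0.9)
P(0.9) = 11.700000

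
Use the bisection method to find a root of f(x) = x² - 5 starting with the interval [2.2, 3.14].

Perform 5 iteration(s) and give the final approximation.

f(x) = x² - 5
Initial interval: [2.2, 3.14]

Iteration 1:
  c_1 = (2.200000 + 3.140000)/2 = 2.670000
  f(c_1) = f(2.670000) = 2.128900
  f(a) × f(c) < 0, new interval: [2.200000, 2.670000]
Iteration 2:
  c_2 = (2.200000 + 2.670000)/2 = 2.435000
  f(c_2) = f(2.435000) = 0.929225
  f(a) × f(c) < 0, new interval: [2.200000, 2.435000]
Iteration 3:
  c_3 = (2.200000 + 2.435000)/2 = 2.317500
  f(c_3) = f(2.317500) = 0.370806
  f(a) × f(c) < 0, new interval: [2.200000, 2.317500]
Iteration 4:
  c_4 = (2.200000 + 2.317500)/2 = 2.258750
  f(c_4) = f(2.258750) = 0.101952
  f(a) × f(c) < 0, new interval: [2.200000, 2.258750]
Iteration 5:
  c_5 = (2.200000 + 2.258750)/2 = 2.229375
  f(c_5) = f(2.229375) = -0.029887
  f(a) × f(c) ≥ 0, new interval: [2.229375, 2.258750]

After 5 iteration(s), the approximation is c_5 = 2.229375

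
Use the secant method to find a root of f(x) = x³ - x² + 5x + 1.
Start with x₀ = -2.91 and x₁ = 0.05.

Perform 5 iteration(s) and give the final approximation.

f(x) = x³ - x² + 5x + 1
x₀ = -2.91, x₁ = 0.05

Secant formula: x_{n+1} = x_n - f(x_n)(x_n - x_{n-1})/(f(x_n) - f(x_{n-1}))

Iteration 1:
  f(-2.910000) = -46.660271
  f(0.050000) = 1.247625
  x_2 = 0.050000 - 1.247625×(0.050000 - (-2.910000))/(1.247625 - (-46.660271))
       = -0.027085
Iteration 2:
  f(0.050000) = 1.247625
  f(-0.027085) = 0.863823
  x_3 = -0.027085 - 0.863823×(-0.027085 - 0.050000)/(0.863823 - 1.247625)
       = -0.200579
Iteration 3:
  f(-0.027085) = 0.863823
  f(-0.200579) = -0.051198
  x_4 = -0.200579 - (-0.051198)×(-0.200579 - (-0.027085))/(-0.051198 - 0.863823)
       = -0.190872
Iteration 4:
  f(-0.200579) = -0.051198
  f(-0.190872) = 0.002255
  x_5 = -0.190872 - 0.002255×(-0.190872 - (-0.200579))/(0.002255 - (-0.051198))
       = -0.191281
Iteration 5:
  f(-0.190872) = 0.002255
  f(-0.191281) = 0.000006
  x_6 = -0.191281 - 0.000006×(-0.191281 - (-0.190872))/(0.000006 - 0.002255)
       = -0.191282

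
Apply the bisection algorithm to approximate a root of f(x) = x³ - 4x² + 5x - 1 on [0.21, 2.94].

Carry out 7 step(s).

f(x) = x³ - 4x² + 5x - 1
Initial interval: [0.21, 2.94]

Iteration 1:
  c_1 = (0.210000 + 2.940000)/2 = 1.575000
  f(c_1) = f(1.575000) = 0.859484
  f(a) × f(c) < 0, new interval: [0.210000, 1.575000]
Iteration 2:
  c_2 = (0.210000 + 1.575000)/2 = 0.892500
  f(c_2) = f(0.892500) = 0.987201
  f(a) × f(c) < 0, new interval: [0.210000, 0.892500]
Iteration 3:
  c_3 = (0.210000 + 0.892500)/2 = 0.551250
  f(c_3) = f(0.551250) = 0.708256
  f(a) × f(c) < 0, new interval: [0.210000, 0.551250]
Iteration 4:
  c_4 = (0.210000 + 0.551250)/2 = 0.380625
  f(c_4) = f(0.380625) = 0.378767
  f(a) × f(c) < 0, new interval: [0.210000, 0.380625]
Iteration 5:
  c_5 = (0.210000 + 0.380625)/2 = 0.295312
  f(c_5) = f(0.295312) = 0.153479
  f(a) × f(c) < 0, new interval: [0.210000, 0.295312]
Iteration 6:
  c_6 = (0.210000 + 0.295312)/2 = 0.252656
  f(c_6) = f(0.252656) = 0.024069
  f(a) × f(c) < 0, new interval: [0.210000, 0.252656]
Iteration 7:
  c_7 = (0.210000 + 0.252656)/2 = 0.231328
  f(c_7) = f(0.231328) = -0.045031
  f(a) × f(c) ≥ 0, new interval: [0.231328, 0.252656]

After 7 iteration(s), the approximation is c_7 = 0.231328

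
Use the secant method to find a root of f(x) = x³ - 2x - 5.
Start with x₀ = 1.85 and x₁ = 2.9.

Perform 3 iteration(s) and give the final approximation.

f(x) = x³ - 2x - 5
x₀ = 1.85, x₁ = 2.9

Secant formula: x_{n+1} = x_n - f(x_n)(x_n - x_{n-1})/(f(x_n) - f(x_{n-1}))

Iteration 1:
  f(1.850000) = -2.368375
  f(2.900000) = 13.589000
  x_2 = 2.900000 - 13.589000×(2.900000 - 1.850000)/(13.589000 - (-2.368375))
       = 2.005840
Iteration 2:
  f(2.900000) = 13.589000
  f(2.005840) = -0.941397
  x_3 = 2.005840 - (-0.941397)×(2.005840 - 2.900000)/(-0.941397 - 13.589000)
       = 2.063771
Iteration 3:
  f(2.005840) = -0.941397
  f(2.063771) = -0.337633
  x_4 = 2.063771 - (-0.337633)×(2.063771 - 2.005840)/(-0.337633 - (-0.941397))
       = 2.096166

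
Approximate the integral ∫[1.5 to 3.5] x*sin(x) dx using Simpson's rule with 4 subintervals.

f(x) = x*sin(x)
a = 1.5, b = 3.5, n = 4
h = (b - a)/n = 0.500000

Simpson's rule: (h/3)[f(x₀) + 4f(x₁) + 2f(x₂) + ... + f(xₙ)]

x_0 = 1.5000, f(x_0) = 1.496242, coefficient = 1
x_1 = 2.0000, f(x_1) = 1.818595, coefficient = 4
x_2 = 2.5000, f(x_2) = 1.496180, coefficient = 2
x_3 = 3.0000, f(x_3) = 0.423360, coefficient = 4
x_4 = 3.5000, f(x_4) = -1.227741, coefficient = 1

I ≈ (0.500000/3) × 12.228681 = 2.038114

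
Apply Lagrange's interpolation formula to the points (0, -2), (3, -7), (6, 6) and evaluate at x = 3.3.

Lagrange interpolation formula:
P(x) = Σ yᵢ × Lᵢ(x)
where Lᵢ(x) = Π_{j≠i} (x - xⱼ)/(xᵢ - xⱼ)

L_0(3.3) = (3.3 - 3)/(0 - 3) × (3.3 - 6)/(0 - 6) = -0.045000
L_1(3.3) = (3.3 - 0)/(3 - 0) × (3.3 - 6)/(3 - 6) = 0.990000
L_2(3.3) = (3.3 - 0)/(6 - 0) × (3.3 - 3)/(6 - 3) = 0.055000

P(3.3) = (-2)×L_0(3.3) + (-7)×L_1(3.3) + 6×L_2(3.3)
P(3.3) = -6.510000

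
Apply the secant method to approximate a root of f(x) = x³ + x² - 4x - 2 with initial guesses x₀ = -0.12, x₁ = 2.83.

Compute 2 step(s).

f(x) = x³ + x² - 4x - 2
x₀ = -0.12, x₁ = 2.83

Secant formula: x_{n+1} = x_n - f(x_n)(x_n - x_{n-1})/(f(x_n) - f(x_{n-1}))

Iteration 1:
  f(-0.120000) = -1.507328
  f(2.830000) = 17.354087
  x_2 = 2.830000 - 17.354087×(2.830000 - (-0.120000))/(17.354087 - (-1.507328))
       = 0.115752
Iteration 2:
  f(2.830000) = 17.354087
  f(0.115752) = -2.448059
  x_3 = 0.115752 - (-2.448059)×(0.115752 - 2.830000)/(-2.448059 - 17.354087)
       = 0.451304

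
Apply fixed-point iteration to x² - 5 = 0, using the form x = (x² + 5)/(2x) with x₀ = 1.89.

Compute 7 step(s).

Equation: x² - 5 = 0
Fixed-point form: x = (x² + 5)/(2x)
x₀ = 1.89

x_1 = g(1.890000) = 2.267751
x_2 = g(2.267751) = 2.236289
x_3 = g(2.236289) = 2.236068
x_4 = g(2.236068) = 2.236068
x_5 = g(2.236068) = 2.236068
x_6 = g(2.236068) = 2.236068
x_7 = g(2.236068) = 2.236068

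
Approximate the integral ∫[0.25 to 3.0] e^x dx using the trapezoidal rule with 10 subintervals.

f(x) = e^x
a = 0.25, b = 3.0, n = 10
h = (b - a)/n = 0.275000

Trapezoidal rule: (h/2)[f(x₀) + 2f(x₁) + 2f(x₂) + ... + f(xₙ)]

x_0 = 0.2500, f(x_0) = 1.284025, coefficient = 1
x_1 = 0.5250, f(x_1) = 1.690459, coefficient = 2
x_2 = 0.8000, f(x_2) = 2.225541, coefficient = 2
x_3 = 1.0750, f(x_3) = 2.929993, coefficient = 2
x_4 = 1.3500, f(x_4) = 3.857426, coefficient = 2
x_5 = 1.6250, f(x_5) = 5.078419, coefficient = 2
x_6 = 1.9000, f(x_6) = 6.685894, coefficient = 2
x_7 = 2.1750, f(x_7) = 8.802185, coefficient = 2
x_8 = 2.4500, f(x_8) = 11.588347, coefficient = 2
x_9 = 2.7250, f(x_9) = 15.256414, coefficient = 2
x_10 = 3.0000, f(x_10) = 20.085537, coefficient = 1

I ≈ (0.275000/2) × 137.598917 = 18.919851
Exact value: 18.801512
Error: 0.118340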